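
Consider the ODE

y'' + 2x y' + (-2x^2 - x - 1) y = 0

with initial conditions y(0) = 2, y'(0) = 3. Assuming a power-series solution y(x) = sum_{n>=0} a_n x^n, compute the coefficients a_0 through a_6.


Ansatz: y(x) = sum_{n>=0} a_n x^n, so y'(x) = sum_{n>=1} n a_n x^(n-1) and y''(x) = sum_{n>=2} n(n-1) a_n x^(n-2).
Substitute into P(x) y'' + Q(x) y' + R(x) y = 0 with P(x) = 1, Q(x) = 2x, R(x) = -2x^2 - x - 1, and match powers of x.
Initial conditions: a_0 = 2, a_1 = 3.
Setting the coefficient of each power of x to zero and solving order by order (substituting the coefficients already found):
  x^0: 2 a_2 - a_0 = 0  ->  2 a_2 = a_0 = 2  ->  a_2 = 1
  x^1: 6 a_3 + a_1 - a_0 = 0  ->  6 a_3 = -a_1 + a_0 = -1  ->  a_3 = -1/6
  x^2: 12 a_4 + 3 a_2 - a_1 - 2 a_0 = 0  ->  12 a_4 = -3 a_2 + a_1 + 2 a_0 = 4  ->  a_4 = 1/3
  x^3: 20 a_5 + 5 a_3 - a_2 - 2 a_1 = 0  ->  20 a_5 = -5 a_3 + a_2 + 2 a_1 = 47/6  ->  a_5 = 47/120
  x^4: 30 a_6 + 7 a_4 - a_3 - 2 a_2 = 0  ->  30 a_6 = -7 a_4 + a_3 + 2 a_2 = -1/2  ->  a_6 = -1/60
Truncated series: y(x) = 2 + 3 x + x^2 - (1/6) x^3 + (1/3) x^4 + (47/120) x^5 - (1/60) x^6 + O(x^7).

a_0 = 2; a_1 = 3; a_2 = 1; a_3 = -1/6; a_4 = 1/3; a_5 = 47/120; a_6 = -1/60


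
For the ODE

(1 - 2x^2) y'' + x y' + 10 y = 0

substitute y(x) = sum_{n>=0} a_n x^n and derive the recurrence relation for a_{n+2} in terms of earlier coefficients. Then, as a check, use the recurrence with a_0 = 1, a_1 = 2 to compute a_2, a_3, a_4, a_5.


Substitute y = sum_n a_n x^n.
(1 - 2 x^2) y'' contributes (n+2)(n+1) a_{n+2} - 2 n(n-1) a_n at x^n.
x y'(x) contributes n a_n at x^n.
10 y(x) contributes 10 a_n at x^n.
Matching x^n: (n+2)(n+1) a_{n+2} + (-2 n(n-1) + n + 10) a_n = 0.
Thus a_{n+2} = (2 n(n-1) - n - 10) / ((n+1)(n+2)) * a_n.

Check with a_0 = 1, a_1 = 2 (apply the recurrence for n = 0, 1, 2, 3): a_0 = 1, a_1 = 2, a_2 = -5, a_3 = -11/3, a_4 = 10/3, a_5 = 11/60.

a_(n+2) = (2 n(n-1) - n - 10) / ((n+1)(n+2)) * a_n; check: a_0 = 1, a_1 = 2, a_2 = -5, a_3 = -11/3, a_4 = 10/3, a_5 = 11/60


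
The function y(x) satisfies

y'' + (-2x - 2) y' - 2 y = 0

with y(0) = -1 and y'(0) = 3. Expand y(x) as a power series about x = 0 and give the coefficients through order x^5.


Ansatz: y(x) = sum_{n>=0} a_n x^n, so y'(x) = sum_{n>=1} n a_n x^(n-1) and y''(x) = sum_{n>=2} n(n-1) a_n x^(n-2).
Substitute into P(x) y'' + Q(x) y' + R(x) y = 0 with P(x) = 1, Q(x) = -2x - 2, R(x) = -2, and match powers of x.
Initial conditions: a_0 = -1, a_1 = 3.
Setting the coefficient of each power of x to zero and solving order by order (substituting the coefficients already found):
  x^0: 2 a_2 - 2 a_1 - 2 a_0 = 0  ->  2 a_2 = 2 a_1 + 2 a_0 = 4  ->  a_2 = 2
  x^1: 6 a_3 - 4 a_2 - 4 a_1 = 0  ->  6 a_3 = 4 a_2 + 4 a_1 = 20  ->  a_3 = 10/3
  x^2: 12 a_4 - 6 a_3 - 6 a_2 = 0  ->  12 a_4 = 6 a_3 + 6 a_2 = 32  ->  a_4 = 8/3
  x^3: 20 a_5 - 8 a_4 - 8 a_3 = 0  ->  20 a_5 = 8 a_4 + 8 a_3 = 48  ->  a_5 = 12/5
Truncated series: y(x) = -1 + 3 x + 2 x^2 + (10/3) x^3 + (8/3) x^4 + (12/5) x^5 + O(x^6).

a_0 = -1; a_1 = 3; a_2 = 2; a_3 = 10/3; a_4 = 8/3; a_5 = 12/5


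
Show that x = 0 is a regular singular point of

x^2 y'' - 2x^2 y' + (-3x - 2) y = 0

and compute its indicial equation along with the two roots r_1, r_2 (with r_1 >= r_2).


Divide by x^2 to reach normal form y'' + P_1(x) y' + P_2(x) y = 0 with P_1(x) = -2 and P_2(x) = -3/x - 2/x^2.
x = 0 is a singular point because the y-coefficient -3/x - 2/x^2 has a pole at x = 0.
It is a regular singular point because x P_1(x) = p(x) = -2x and x^2 P_2(x) = q(x) = -3x - 2 are polynomials, hence analytic at x = 0.
p(0) = 0,  q(0) = -2.
Indicial equation: r(r-1) + p(0) r + q(0) = 0, i.e. r^2 + (p(0) - 1) r + q(0) = 0, i.e. r^2 - 1 r - 2 = 0.
Discriminant: (-1)^2 - 4(-2) = 9, so r = (1 ± 3)/2.
Solving: r_1 = 2, r_2 = -1.

indicial: r^2 - 1 r - 2 = 0; roots r_1 = 2, r_2 = -1


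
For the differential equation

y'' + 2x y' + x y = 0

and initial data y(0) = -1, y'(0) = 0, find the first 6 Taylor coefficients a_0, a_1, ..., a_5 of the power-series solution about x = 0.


Ansatz: y(x) = sum_{n>=0} a_n x^n, so y'(x) = sum_{n>=1} n a_n x^(n-1) and y''(x) = sum_{n>=2} n(n-1) a_n x^(n-2).
Substitute into P(x) y'' + Q(x) y' + R(x) y = 0 with P(x) = 1, Q(x) = 2x, R(x) = x, and match powers of x.
Initial conditions: a_0 = -1, a_1 = 0.
Setting the coefficient of each power of x to zero and solving order by order (substituting the coefficients already found):
  x^0: 2 a_2 = 0  ->  a_2 = 0
  x^1: 6 a_3 + 2 a_1 + a_0 = 0  ->  6 a_3 = -2 a_1 - a_0 = 1  ->  a_3 = 1/6
  x^2: 12 a_4 + 4 a_2 + a_1 = 0  ->  12 a_4 = -4 a_2 - a_1 = 0  ->  a_4 = 0
  x^3: 20 a_5 + 6 a_3 + a_2 = 0  ->  20 a_5 = -6 a_3 - a_2 = -1  ->  a_5 = -1/20
Truncated series: y(x) = -1 + (1/6) x^3 - (1/20) x^5 + O(x^6).

a_0 = -1; a_1 = 0; a_2 = 0; a_3 = 1/6; a_4 = 0; a_5 = -1/20


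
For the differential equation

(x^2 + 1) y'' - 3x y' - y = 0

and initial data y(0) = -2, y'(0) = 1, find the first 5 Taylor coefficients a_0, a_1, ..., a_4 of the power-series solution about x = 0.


Ansatz: y(x) = sum_{n>=0} a_n x^n, so y'(x) = sum_{n>=1} n a_n x^(n-1) and y''(x) = sum_{n>=2} n(n-1) a_n x^(n-2).
Substitute into P(x) y'' + Q(x) y' + R(x) y = 0 with P(x) = x^2 + 1, Q(x) = -3x, R(x) = -1, and match powers of x.
Initial conditions: a_0 = -2, a_1 = 1.
Setting the coefficient of each power of x to zero and solving order by order (substituting the coefficients already found):
  x^0: 2 a_2 - a_0 = 0  ->  2 a_2 = a_0 = -2  ->  a_2 = -1
  x^1: 6 a_3 - 4 a_1 = 0  ->  6 a_3 = 4 a_1 = 4  ->  a_3 = 2/3
  x^2: 12 a_4 - 5 a_2 = 0  ->  12 a_4 = 5 a_2 = -5  ->  a_4 = -5/12
Truncated series: y(x) = -2 + x - x^2 + (2/3) x^3 - (5/12) x^4 + O(x^5).

a_0 = -2; a_1 = 1; a_2 = -1; a_3 = 2/3; a_4 = -5/12


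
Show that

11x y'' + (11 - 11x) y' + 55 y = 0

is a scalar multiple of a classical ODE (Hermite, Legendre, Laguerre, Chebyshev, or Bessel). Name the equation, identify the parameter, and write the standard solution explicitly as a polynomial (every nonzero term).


All three coefficients share the factor 11; dividing through by 11 gives  x y'' + (1 - x) y' + 5 y = 0.
This matches the Laguerre equation x y'' + (1 - x) y' + n y = 0 with n = 5; the polynomial solution is L_5(x).
With y = sum_k a_k x^k, matching x^k gives (k+1)k a_{k+1} + (k+1) a_{k+1} - k a_k + n a_k = 0, i.e. (k+1)^2 a_{k+1} = (k - n) a_k = (k - 5) a_k. The right side vanishes at k = 5, so the series terminates at degree 5.
Standard normalization L_n(0) = 1 gives a_0 = 1. Work upward with a_{k+1} = (k - 5) a_k / (k+1)^2:
  a_1 = (0 - 5)(1) / 1^2 = -5/1 = -5
  a_2 = (1 - 5)(-5) / 2^2 = 20/4 = 5
  a_3 = (2 - 5)(5) / 3^2 = -15/9 = -5/3
  a_4 = (3 - 5)(-5/3) / 4^2 = (10/3)/16 = 5/24
  a_5 = (4 - 5)(5/24) / 5^2 = (-5/24)/25 = -1/120
Hence L_5(x) = -x^5/120 + 5 x^4/24 - 5 x^3/3 + 5 x^2 - 5 x + 1.

L_5(x); series = -x^5/120 + 5 x^4/24 - 5 x^3/3 + 5 x^2 - 5 x + 1


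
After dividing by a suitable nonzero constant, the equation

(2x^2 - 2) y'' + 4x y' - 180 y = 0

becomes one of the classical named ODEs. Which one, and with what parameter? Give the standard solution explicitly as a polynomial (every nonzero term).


All three coefficients share the factor -2; dividing through by -2 gives  (1 - x^2) y'' - 2x y' + 90 y = 0.
This matches the Legendre equation (1 - x^2) y'' - 2x y' + n(n+1) y = 0 (note the -2x y' term) with n(n+1) = 90, so n = 9; the polynomial solution is P_9(x).
With y = sum_k a_k x^k, matching x^k gives (k+2)(k+1) a_{k+2} = [k(k+1) - n(n+1)] a_k = (k - 9)(k + 10) a_k. The right side vanishes at k = 9, so the series with the parity of 9 terminates at degree 9.
Standard normalization (P_n(1) = 1): leading coefficient (2n)!/(2^n (n!)^2) = 6402373705728000/(512*131681894400) = 12155/128, so a_9 = 12155/128. Work downward with a_k = (k+1)(k+2) a_{k+2} / ((k - 9)(k + 10)):
  a_7 = (8)(9)(12155/128) / ((7 - 9)(7 + 10)) = (109395/16)/(-34) = -6435/32
  a_5 = (6)(7)(-6435/32) / ((5 - 9)(5 + 10)) = (-135135/16)/(-60) = 9009/64
  a_3 = (4)(5)(9009/64) / ((3 - 9)(3 + 10)) = (45045/16)/(-78) = -1155/32
  a_1 = (2)(3)(-1155/32) / ((1 - 9)(1 + 10)) = (-3465/16)/(-88) = 315/128
Hence P_9(x) = 12155 x^9/128 - 6435 x^7/32 + 9009 x^5/64 - 1155 x^3/32 + 315 x/128.

P_9(x); series = 12155 x^9/128 - 6435 x^7/32 + 9009 x^5/64 - 1155 x^3/32 + 315 x/128


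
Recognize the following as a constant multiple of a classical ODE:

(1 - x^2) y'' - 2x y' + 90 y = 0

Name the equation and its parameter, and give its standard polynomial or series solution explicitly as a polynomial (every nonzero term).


The equation is already in a standard form:  (1 - x^2) y'' - 2x y' + 90 y = 0.
This matches the Legendre equation (1 - x^2) y'' - 2x y' + n(n+1) y = 0 (note the -2x y' term) with n(n+1) = 90, so n = 9; the polynomial solution is P_9(x).
With y = sum_k a_k x^k, matching x^k gives (k+2)(k+1) a_{k+2} = [k(k+1) - n(n+1)] a_k = (k - 9)(k + 10) a_k. The right side vanishes at k = 9, so the series with the parity of 9 terminates at degree 9.
Standard normalization (P_n(1) = 1): leading coefficient (2n)!/(2^n (n!)^2) = 6402373705728000/(512*131681894400) = 12155/128, so a_9 = 12155/128. Work downward with a_k = (k+1)(k+2) a_{k+2} / ((k - 9)(k + 10)):
  a_7 = (8)(9)(12155/128) / ((7 - 9)(7 + 10)) = (109395/16)/(-34) = -6435/32
  a_5 = (6)(7)(-6435/32) / ((5 - 9)(5 + 10)) = (-135135/16)/(-60) = 9009/64
  a_3 = (4)(5)(9009/64) / ((3 - 9)(3 + 10)) = (45045/16)/(-78) = -1155/32
  a_1 = (2)(3)(-1155/32) / ((1 - 9)(1 + 10)) = (-3465/16)/(-88) = 315/128
Hence P_9(x) = 12155 x^9/128 - 6435 x^7/32 + 9009 x^5/64 - 1155 x^3/32 + 315 x/128.

P_9(x); series = 12155 x^9/128 - 6435 x^7/32 + 9009 x^5/64 - 1155 x^3/32 + 315 x/128


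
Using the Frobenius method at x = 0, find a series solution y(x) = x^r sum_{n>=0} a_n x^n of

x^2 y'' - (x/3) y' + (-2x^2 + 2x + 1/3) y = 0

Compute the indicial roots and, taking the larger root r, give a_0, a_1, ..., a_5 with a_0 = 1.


Write in Frobenius form y'' + (p(x)/x) y' + (q(x)/x^2) y = 0:
  p(x) = -1/3,  q(x) = -2x^2 + 2x + 1/3.
Indicial equation: r(r-1) + (-1/3) r + (1/3) = 0 -> roots r_1 = 1, r_2 = 1/3.
Take r = r_1 = 1. Let y(x) = x^r sum_{n>=0} a_n x^n with a_0 = 1.
Substitute y = x^r sum a_n x^n and match x^{r+n}. The recurrence is
  D(n) a_n + 2 a_{n-1} - 2 a_{n-2} = 0,  where D(n) = (r+n)(r+n-1) + (-1/3)(r+n) + (1/3).
  a_n = [-2 a_{n-1} + 2 a_{n-2}] / D(n).
Since the indicial polynomial factors as (r - r_1)(r - r_2), D(n) = (r_1 + n - r_1)(r_1 + n - r_2) = n(n + 2/3).
Evaluating step by step (a_0 = 1):
  n = 1: D(1) = 1(1 + 2/3) = 5/3; numerator = -2(1) = -2; a_1 = (-2)/(5/3) = -6/5
  n = 2: D(2) = 2(2 + 2/3) = 16/3; numerator = -2(-6/5) + 2(1) = 22/5; a_2 = (22/5)/(16/3) = 33/40
  n = 3: D(3) = 3(3 + 2/3) = 11; numerator = -2(33/40) + 2(-6/5) = -81/20; a_3 = (-81/20)/(11) = -81/220
  n = 4: D(4) = 4(4 + 2/3) = 56/3; numerator = -2(-81/220) + 2(33/40) = 105/44; a_4 = (105/44)/(56/3) = 45/352
  n = 5: D(5) = 5(5 + 2/3) = 85/3; numerator = -2(45/352) + 2(-81/220) = -873/880; a_5 = (-873/880)/(85/3) = -2619/74800

r = 1; a_0 = 1; a_1 = -6/5; a_2 = 33/40; a_3 = -81/220; a_4 = 45/352; a_5 = -2619/74800


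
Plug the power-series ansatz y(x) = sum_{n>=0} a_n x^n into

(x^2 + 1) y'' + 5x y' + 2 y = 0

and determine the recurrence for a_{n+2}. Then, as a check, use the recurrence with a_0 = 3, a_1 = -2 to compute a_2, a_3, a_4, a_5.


Substitute y = sum_n a_n x^n.
(1 + 1 x^2) y'' contributes (n+2)(n+1) a_{n+2} + n(n-1) a_n at x^n.
5 x y'(x) contributes 5 n a_n at x^n.
2 y(x) contributes 2 a_n at x^n.
Matching x^n: (n+2)(n+1) a_{n+2} + (n(n-1) + 5 n + 2) a_n = 0.
Thus a_{n+2} = (-n(n-1) - 5 n - 2) / ((n+1)(n+2)) * a_n.

Check with a_0 = 3, a_1 = -2 (apply the recurrence for n = 0, 1, 2, 3): a_0 = 3, a_1 = -2, a_2 = -3, a_3 = 7/3, a_4 = 7/2, a_5 = -161/60.

a_(n+2) = (-n(n-1) - 5 n - 2) / ((n+1)(n+2)) * a_n; check: a_0 = 3, a_1 = -2, a_2 = -3, a_3 = 7/3, a_4 = 7/2, a_5 = -161/60


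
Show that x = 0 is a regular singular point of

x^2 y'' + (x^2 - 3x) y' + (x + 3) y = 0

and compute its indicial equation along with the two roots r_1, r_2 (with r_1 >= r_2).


Divide by x^2 to reach normal form y'' + P_1(x) y' + P_2(x) y = 0 with P_1(x) = 1 - 3/x and P_2(x) = 1/x + 3/x^2.
x = 0 is a singular point because the y'-coefficient 1 - 3/x has a pole at x = 0 and the y-coefficient 1/x + 3/x^2 has a pole at x = 0.
It is a regular singular point because x P_1(x) = p(x) = x - 3 and x^2 P_2(x) = q(x) = x + 3 are polynomials, hence analytic at x = 0.
p(0) = -3,  q(0) = 3.
Indicial equation: r(r-1) + p(0) r + q(0) = 0, i.e. r^2 + (p(0) - 1) r + q(0) = 0, i.e. r^2 - 4 r + 3 = 0.
Discriminant: (-4)^2 - 4(3) = 4, so r = (4 ± 2)/2.
Solving: r_1 = 3, r_2 = 1.

indicial: r^2 - 4 r + 3 = 0; roots r_1 = 3, r_2 = 1


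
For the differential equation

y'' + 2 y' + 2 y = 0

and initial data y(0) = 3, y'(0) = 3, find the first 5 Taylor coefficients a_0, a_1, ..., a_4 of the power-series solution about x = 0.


Ansatz: y(x) = sum_{n>=0} a_n x^n, so y'(x) = sum_{n>=1} n a_n x^(n-1) and y''(x) = sum_{n>=2} n(n-1) a_n x^(n-2).
Substitute into P(x) y'' + Q(x) y' + R(x) y = 0 with P(x) = 1, Q(x) = 2, R(x) = 2, and match powers of x.
Initial conditions: a_0 = 3, a_1 = 3.
Setting the coefficient of each power of x to zero and solving order by order (substituting the coefficients already found):
  x^0: 2 a_2 + 2 a_1 + 2 a_0 = 0  ->  2 a_2 = -2 a_1 - 2 a_0 = -12  ->  a_2 = -6
  x^1: 6 a_3 + 4 a_2 + 2 a_1 = 0  ->  6 a_3 = -4 a_2 - 2 a_1 = 18  ->  a_3 = 3
  x^2: 12 a_4 + 6 a_3 + 2 a_2 = 0  ->  12 a_4 = -6 a_3 - 2 a_2 = -6  ->  a_4 = -1/2
Truncated series: y(x) = 3 + 3 x - 6 x^2 + 3 x^3 - (1/2) x^4 + O(x^5).

a_0 = 3; a_1 = 3; a_2 = -6; a_3 = 3; a_4 = -1/2


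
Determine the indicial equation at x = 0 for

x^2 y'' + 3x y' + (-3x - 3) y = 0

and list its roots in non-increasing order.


Divide by x^2 to reach normal form y'' + P_1(x) y' + P_2(x) y = 0 with P_1(x) = 3/x and P_2(x) = -3/x - 3/x^2.
x = 0 is a singular point because the y'-coefficient 3/x has a pole at x = 0 and the y-coefficient -3/x - 3/x^2 has a pole at x = 0.
It is a regular singular point because x P_1(x) = p(x) = 3 and x^2 P_2(x) = q(x) = -3x - 3 are polynomials, hence analytic at x = 0.
p(0) = 3,  q(0) = -3.
Indicial equation: r(r-1) + p(0) r + q(0) = 0, i.e. r^2 + (p(0) - 1) r + q(0) = 0, i.e. r^2 + 2 r - 3 = 0.
Discriminant: (2)^2 - 4(-3) = 16, so r = (-2 ± 4)/2.
Solving: r_1 = 1, r_2 = -3.

indicial: r^2 + 2 r - 3 = 0; roots r_1 = 1, r_2 = -3


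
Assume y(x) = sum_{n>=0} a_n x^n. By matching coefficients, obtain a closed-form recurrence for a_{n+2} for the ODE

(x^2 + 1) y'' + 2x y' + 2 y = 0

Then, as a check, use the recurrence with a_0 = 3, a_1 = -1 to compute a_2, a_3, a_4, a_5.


Substitute y = sum_n a_n x^n.
(1 + 1 x^2) y'' contributes (n+2)(n+1) a_{n+2} + n(n-1) a_n at x^n.
2 x y'(x) contributes 2 n a_n at x^n.
2 y(x) contributes 2 a_n at x^n.
Matching x^n: (n+2)(n+1) a_{n+2} + (n(n-1) + 2 n + 2) a_n = 0.
Thus a_{n+2} = (-n(n-1) - 2 n - 2) / ((n+1)(n+2)) * a_n.

Check with a_0 = 3, a_1 = -1 (apply the recurrence for n = 0, 1, 2, 3): a_0 = 3, a_1 = -1, a_2 = -3, a_3 = 2/3, a_4 = 2, a_5 = -7/15.

a_(n+2) = (-n(n-1) - 2 n - 2) / ((n+1)(n+2)) * a_n; check: a_0 = 3, a_1 = -1, a_2 = -3, a_3 = 2/3, a_4 = 2, a_5 = -7/15


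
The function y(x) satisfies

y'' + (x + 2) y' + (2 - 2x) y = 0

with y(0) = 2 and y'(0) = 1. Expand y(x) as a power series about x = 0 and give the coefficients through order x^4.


Ansatz: y(x) = sum_{n>=0} a_n x^n, so y'(x) = sum_{n>=1} n a_n x^(n-1) and y''(x) = sum_{n>=2} n(n-1) a_n x^(n-2).
Substitute into P(x) y'' + Q(x) y' + R(x) y = 0 with P(x) = 1, Q(x) = x + 2, R(x) = 2 - 2x, and match powers of x.
Initial conditions: a_0 = 2, a_1 = 1.
Setting the coefficient of each power of x to zero and solving order by order (substituting the coefficients already found):
  x^0: 2 a_2 + 2 a_1 + 2 a_0 = 0  ->  2 a_2 = -2 a_1 - 2 a_0 = -6  ->  a_2 = -3
  x^1: 6 a_3 + 4 a_2 + 3 a_1 - 2 a_0 = 0  ->  6 a_3 = -4 a_2 - 3 a_1 + 2 a_0 = 13  ->  a_3 = 13/6
  x^2: 12 a_4 + 6 a_3 + 4 a_2 - 2 a_1 = 0  ->  12 a_4 = -6 a_3 - 4 a_2 + 2 a_1 = 1  ->  a_4 = 1/12
Truncated series: y(x) = 2 + x - 3 x^2 + (13/6) x^3 + (1/12) x^4 + O(x^5).

a_0 = 2; a_1 = 1; a_2 = -3; a_3 = 13/6; a_4 = 1/12


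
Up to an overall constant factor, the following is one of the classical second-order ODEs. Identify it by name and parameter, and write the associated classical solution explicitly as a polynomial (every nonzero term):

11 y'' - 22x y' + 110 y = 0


All three coefficients share the factor 11; dividing through by 11 gives  y'' - 2x y' + 10 y = 0.
This matches the Hermite equation y'' - 2x y' + 2n y = 0 with 2n = 10, so n = 5; the polynomial solution is H_5(x).
With y = sum_k a_k x^k, matching x^k gives (k+2)(k+1) a_{k+2} = 2(k - n) a_k = 2(k - 5) a_k. The right side vanishes at k = 5, so the series with the parity of 5 terminates at degree 5.
Standard normalization: leading coefficient of H_n is 2^n, so a_5 = 2^5 = 32. Work downward with a_k = (k+1)(k+2) a_{k+2} / (2(k - n)):
  a_3 = (4)(5)(32) / (2(3 - 5)) = 640/(-4) = -160
  a_1 = (2)(3)(-160) / (2(1 - 5)) = -960/(-8) = 120
Hence H_5(x) = 32 x^5 - 160 x^3 + 120 x.

H_5(x); series = 32 x^5 - 160 x^3 + 120 x


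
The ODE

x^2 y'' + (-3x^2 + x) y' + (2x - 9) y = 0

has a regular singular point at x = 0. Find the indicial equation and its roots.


Divide by x^2 to reach normal form y'' + P_1(x) y' + P_2(x) y = 0 with P_1(x) = -3 + 1/x and P_2(x) = 2/x - 9/x^2.
x = 0 is a singular point because the y'-coefficient -3 + 1/x has a pole at x = 0 and the y-coefficient 2/x - 9/x^2 has a pole at x = 0.
It is a regular singular point because x P_1(x) = p(x) = 1 - 3x and x^2 P_2(x) = q(x) = 2x - 9 are polynomials, hence analytic at x = 0.
p(0) = 1,  q(0) = -9.
Indicial equation: r(r-1) + p(0) r + q(0) = 0, i.e. r^2 + (p(0) - 1) r + q(0) = 0, i.e. r^2 - 9 = 0.
Discriminant: (0)^2 - 4(-9) = 36, so r = (0 ± 6)/2.
Solving: r_1 = 3, r_2 = -3.

indicial: r^2 - 9 = 0; roots r_1 = 3, r_2 = -3


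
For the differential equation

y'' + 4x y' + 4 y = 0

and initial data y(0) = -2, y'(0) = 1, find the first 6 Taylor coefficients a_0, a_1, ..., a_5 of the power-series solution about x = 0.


Ansatz: y(x) = sum_{n>=0} a_n x^n, so y'(x) = sum_{n>=1} n a_n x^(n-1) and y''(x) = sum_{n>=2} n(n-1) a_n x^(n-2).
Substitute into P(x) y'' + Q(x) y' + R(x) y = 0 with P(x) = 1, Q(x) = 4x, R(x) = 4, and match powers of x.
Initial conditions: a_0 = -2, a_1 = 1.
Setting the coefficient of each power of x to zero and solving order by order (substituting the coefficients already found):
  x^0: 2 a_2 + 4 a_0 = 0  ->  2 a_2 = -4 a_0 = 8  ->  a_2 = 4
  x^1: 6 a_3 + 8 a_1 = 0  ->  6 a_3 = -8 a_1 = -8  ->  a_3 = -4/3
  x^2: 12 a_4 + 12 a_2 = 0  ->  12 a_4 = -12 a_2 = -48  ->  a_4 = -4
  x^3: 20 a_5 + 16 a_3 = 0  ->  20 a_5 = -16 a_3 = 64/3  ->  a_5 = 16/15
Truncated series: y(x) = -2 + x + 4 x^2 - (4/3) x^3 - 4 x^4 + (16/15) x^5 + O(x^6).

a_0 = -2; a_1 = 1; a_2 = 4; a_3 = -4/3; a_4 = -4; a_5 = 16/15


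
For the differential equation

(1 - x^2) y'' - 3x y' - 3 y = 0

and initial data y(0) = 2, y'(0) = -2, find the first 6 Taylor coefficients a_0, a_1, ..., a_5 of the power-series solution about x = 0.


Ansatz: y(x) = sum_{n>=0} a_n x^n, so y'(x) = sum_{n>=1} n a_n x^(n-1) and y''(x) = sum_{n>=2} n(n-1) a_n x^(n-2).
Substitute into P(x) y'' + Q(x) y' + R(x) y = 0 with P(x) = 1 - x^2, Q(x) = -3x, R(x) = -3, and match powers of x.
Initial conditions: a_0 = 2, a_1 = -2.
Setting the coefficient of each power of x to zero and solving order by order (substituting the coefficients already found):
  x^0: 2 a_2 - 3 a_0 = 0  ->  2 a_2 = 3 a_0 = 6  ->  a_2 = 3
  x^1: 6 a_3 - 6 a_1 = 0  ->  6 a_3 = 6 a_1 = -12  ->  a_3 = -2
  x^2: 12 a_4 - 11 a_2 = 0  ->  12 a_4 = 11 a_2 = 33  ->  a_4 = 11/4
  x^3: 20 a_5 - 18 a_3 = 0  ->  20 a_5 = 18 a_3 = -36  ->  a_5 = -9/5
Truncated series: y(x) = 2 - 2 x + 3 x^2 - 2 x^3 + (11/4) x^4 - (9/5) x^5 + O(x^6).

a_0 = 2; a_1 = -2; a_2 = 3; a_3 = -2; a_4 = 11/4; a_5 = -9/5


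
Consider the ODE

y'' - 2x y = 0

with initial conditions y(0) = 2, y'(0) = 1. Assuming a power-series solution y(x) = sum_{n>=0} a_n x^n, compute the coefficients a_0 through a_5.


Ansatz: y(x) = sum_{n>=0} a_n x^n, so y'(x) = sum_{n>=1} n a_n x^(n-1) and y''(x) = sum_{n>=2} n(n-1) a_n x^(n-2).
Substitute into P(x) y'' + Q(x) y' + R(x) y = 0 with P(x) = 1, Q(x) = 0, R(x) = -2x, and match powers of x.
Initial conditions: a_0 = 2, a_1 = 1.
Setting the coefficient of each power of x to zero and solving order by order (substituting the coefficients already found):
  x^0: 2 a_2 = 0  ->  a_2 = 0
  x^1: 6 a_3 - 2 a_0 = 0  ->  6 a_3 = 2 a_0 = 4  ->  a_3 = 2/3
  x^2: 12 a_4 - 2 a_1 = 0  ->  12 a_4 = 2 a_1 = 2  ->  a_4 = 1/6
  x^3: 20 a_5 - 2 a_2 = 0  ->  20 a_5 = 2 a_2 = 0  ->  a_5 = 0
Truncated series: y(x) = 2 + x + (2/3) x^3 + (1/6) x^4 + O(x^6).

a_0 = 2; a_1 = 1; a_2 = 0; a_3 = 2/3; a_4 = 1/6; a_5 = 0


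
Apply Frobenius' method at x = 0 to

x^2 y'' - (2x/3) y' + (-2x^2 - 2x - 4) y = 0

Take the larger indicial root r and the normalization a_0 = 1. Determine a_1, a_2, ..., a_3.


Write in Frobenius form y'' + (p(x)/x) y' + (q(x)/x^2) y = 0:
  p(x) = -2/3,  q(x) = -2x^2 - 2x - 4.
Indicial equation: r(r-1) + (-2/3) r + (-4) = 0 -> roots r_1 = 3, r_2 = -4/3.
Take r = r_1 = 3. Let y(x) = x^r sum_{n>=0} a_n x^n with a_0 = 1.
Substitute y = x^r sum a_n x^n and match x^{r+n}. The recurrence is
  D(n) a_n - 2 a_{n-1} - 2 a_{n-2} = 0,  where D(n) = (r+n)(r+n-1) + (-2/3)(r+n) + (-4).
  a_n = [2 a_{n-1} + 2 a_{n-2}] / D(n).
Since the indicial polynomial factors as (r - r_1)(r - r_2), D(n) = (r_1 + n - r_1)(r_1 + n - r_2) = n(n + 13/3).
Evaluating step by step (a_0 = 1):
  n = 1: D(1) = 1(1 + 13/3) = 16/3; numerator = 2(1) = 2; a_1 = (2)/(16/3) = 3/8
  n = 2: D(2) = 2(2 + 13/3) = 38/3; numerator = 2(3/8) + 2(1) = 11/4; a_2 = (11/4)/(38/3) = 33/152
  n = 3: D(3) = 3(3 + 13/3) = 22; numerator = 2(33/152) + 2(3/8) = 45/38; a_3 = (45/38)/(22) = 45/836

r = 3; a_0 = 1; a_1 = 3/8; a_2 = 33/152; a_3 = 45/836


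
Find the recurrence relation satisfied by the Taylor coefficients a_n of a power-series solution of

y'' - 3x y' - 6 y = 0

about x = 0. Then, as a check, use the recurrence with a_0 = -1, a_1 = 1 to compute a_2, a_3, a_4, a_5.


Substitute y = sum_n a_n x^n.
y''(x) has coefficient (n+2)(n+1) a_{n+2} at x^n;
-3 x y'(x) has coefficient -3 n a_n at x^n (shift);
-6 y(x) has coefficient -6 a_n at x^n.
Matching x^n: (n+2)(n+1) a_{n+2} + (-3n - 6) a_n = 0.
Thus a_{n+2} = (3n + 6) / ((n+1)(n+2)) * a_n.

Check with a_0 = -1, a_1 = 1 (apply the recurrence for n = 0, 1, 2, 3): a_0 = -1, a_1 = 1, a_2 = -3, a_3 = 3/2, a_4 = -3, a_5 = 9/8.

a_(n+2) = (3n + 6) / ((n+1)(n+2)) * a_n; check: a_0 = -1, a_1 = 1, a_2 = -3, a_3 = 3/2, a_4 = -3, a_5 = 9/8


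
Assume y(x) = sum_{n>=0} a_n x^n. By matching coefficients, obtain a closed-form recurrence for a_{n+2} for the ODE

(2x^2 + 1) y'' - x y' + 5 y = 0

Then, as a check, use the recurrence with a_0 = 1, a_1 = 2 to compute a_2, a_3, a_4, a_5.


Substitute y = sum_n a_n x^n.
(1 + 2 x^2) y'' contributes (n+2)(n+1) a_{n+2} + 2 n(n-1) a_n at x^n.
-x y'(x) contributes -n a_n at x^n.
5 y(x) contributes 5 a_n at x^n.
Matching x^n: (n+2)(n+1) a_{n+2} + (2 n(n-1) - n + 5) a_n = 0.
Thus a_{n+2} = (-2 n(n-1) + n - 5) / ((n+1)(n+2)) * a_n.

Check with a_0 = 1, a_1 = 2 (apply the recurrence for n = 0, 1, 2, 3): a_0 = 1, a_1 = 2, a_2 = -5/2, a_3 = -4/3, a_4 = 35/24, a_5 = 14/15.

a_(n+2) = (-2 n(n-1) + n - 5) / ((n+1)(n+2)) * a_n; check: a_0 = 1, a_1 = 2, a_2 = -5/2, a_3 = -4/3, a_4 = 35/24, a_5 = 14/15


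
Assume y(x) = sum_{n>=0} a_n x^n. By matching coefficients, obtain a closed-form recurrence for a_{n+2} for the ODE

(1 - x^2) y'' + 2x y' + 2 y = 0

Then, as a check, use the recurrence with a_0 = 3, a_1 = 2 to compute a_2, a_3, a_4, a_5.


Substitute y = sum_n a_n x^n.
(1 - 1 x^2) y'' contributes (n+2)(n+1) a_{n+2} - n(n-1) a_n at x^n.
2 x y'(x) contributes 2 n a_n at x^n.
2 y(x) contributes 2 a_n at x^n.
Matching x^n: (n+2)(n+1) a_{n+2} + (-n(n-1) + 2 n + 2) a_n = 0.
Thus a_{n+2} = (n(n-1) - 2 n - 2) / ((n+1)(n+2)) * a_n.

Check with a_0 = 3, a_1 = 2 (apply the recurrence for n = 0, 1, 2, 3): a_0 = 3, a_1 = 2, a_2 = -3, a_3 = -4/3, a_4 = 1, a_5 = 2/15.

a_(n+2) = (n(n-1) - 2 n - 2) / ((n+1)(n+2)) * a_n; check: a_0 = 3, a_1 = 2, a_2 = -3, a_3 = -4/3, a_4 = 1, a_5 = 2/15


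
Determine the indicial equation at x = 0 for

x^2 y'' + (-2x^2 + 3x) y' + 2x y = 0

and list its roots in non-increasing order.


Divide by x^2 to reach normal form y'' + P_1(x) y' + P_2(x) y = 0 with P_1(x) = -2 + 3/x and P_2(x) = 2/x.
x = 0 is a singular point because the y'-coefficient -2 + 3/x has a pole at x = 0 and the y-coefficient 2/x has a pole at x = 0.
It is a regular singular point because x P_1(x) = p(x) = 3 - 2x and x^2 P_2(x) = q(x) = 2x are polynomials, hence analytic at x = 0.
p(0) = 3,  q(0) = 0.
Indicial equation: r(r-1) + p(0) r + q(0) = 0, i.e. r^2 + (p(0) - 1) r + q(0) = 0, i.e. r^2 + 2 r = 0.
Discriminant: (2)^2 - 4(0) = 4, so r = (-2 ± 2)/2.
Solving: r_1 = 0, r_2 = -2.

indicial: r^2 + 2 r = 0; roots r_1 = 0, r_2 = -2


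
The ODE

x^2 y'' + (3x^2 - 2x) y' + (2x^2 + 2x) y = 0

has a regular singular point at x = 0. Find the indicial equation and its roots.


Divide by x^2 to reach normal form y'' + P_1(x) y' + P_2(x) y = 0 with P_1(x) = 3 - 2/x and P_2(x) = 2 + 2/x.
x = 0 is a singular point because the y'-coefficient 3 - 2/x has a pole at x = 0 and the y-coefficient 2 + 2/x has a pole at x = 0.
It is a regular singular point because x P_1(x) = p(x) = 3x - 2 and x^2 P_2(x) = q(x) = 2x^2 + 2x are polynomials, hence analytic at x = 0.
p(0) = -2,  q(0) = 0.
Indicial equation: r(r-1) + p(0) r + q(0) = 0, i.e. r^2 + (p(0) - 1) r + q(0) = 0, i.e. r^2 - 3 r = 0.
Discriminant: (-3)^2 - 4(0) = 9, so r = (3 ± 3)/2.
Solving: r_1 = 3, r_2 = 0.

indicial: r^2 - 3 r = 0; roots r_1 = 3, r_2 = 0


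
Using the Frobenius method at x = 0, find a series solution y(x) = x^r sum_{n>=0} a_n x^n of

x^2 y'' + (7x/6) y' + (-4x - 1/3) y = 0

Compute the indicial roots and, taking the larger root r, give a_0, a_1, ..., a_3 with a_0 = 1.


Write in Frobenius form y'' + (p(x)/x) y' + (q(x)/x^2) y = 0:
  p(x) = 7/6,  q(x) = -4x - 1/3.
Indicial equation: r(r-1) + (7/6) r + (-1/3) = 0 -> roots r_1 = 1/2, r_2 = -2/3.
Take r = r_1 = 1/2. Let y(x) = x^r sum_{n>=0} a_n x^n with a_0 = 1.
Substitute y = x^r sum a_n x^n and match x^{r+n}. The recurrence is
  D(n) a_n - 4 a_{n-1} = 0,  where D(n) = (r+n)(r+n-1) + (7/6)(r+n) + (-1/3).
  a_n = 4 / D(n) * a_{n-1}.
Since the indicial polynomial factors as (r - r_1)(r - r_2), D(n) = (r_1 + n - r_1)(r_1 + n - r_2) = n(n + 7/6).
Evaluating step by step (a_0 = 1):
  n = 1: D(1) = 1(1 + 7/6) = 13/6; numerator = 4(1) = 4; a_1 = (4)/(13/6) = 24/13
  n = 2: D(2) = 2(2 + 7/6) = 19/3; numerator = 4(24/13) = 96/13; a_2 = (96/13)/(19/3) = 288/247
  n = 3: D(3) = 3(3 + 7/6) = 25/2; numerator = 4(288/247) = 1152/247; a_3 = (1152/247)/(25/2) = 2304/6175

r = 1/2; a_0 = 1; a_1 = 24/13; a_2 = 288/247; a_3 = 2304/6175


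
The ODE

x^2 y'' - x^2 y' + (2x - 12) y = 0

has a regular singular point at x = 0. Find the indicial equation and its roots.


Divide by x^2 to reach normal form y'' + P_1(x) y' + P_2(x) y = 0 with P_1(x) = -1 and P_2(x) = 2/x - 12/x^2.
x = 0 is a singular point because the y-coefficient 2/x - 12/x^2 has a pole at x = 0.
It is a regular singular point because x P_1(x) = p(x) = -x and x^2 P_2(x) = q(x) = 2x - 12 are polynomials, hence analytic at x = 0.
p(0) = 0,  q(0) = -12.
Indicial equation: r(r-1) + p(0) r + q(0) = 0, i.e. r^2 + (p(0) - 1) r + q(0) = 0, i.e. r^2 - 1 r - 12 = 0.
Discriminant: (-1)^2 - 4(-12) = 49, so r = (1 ± 7)/2.
Solving: r_1 = 4, r_2 = -3.

indicial: r^2 - 1 r - 12 = 0; roots r_1 = 4, r_2 = -3


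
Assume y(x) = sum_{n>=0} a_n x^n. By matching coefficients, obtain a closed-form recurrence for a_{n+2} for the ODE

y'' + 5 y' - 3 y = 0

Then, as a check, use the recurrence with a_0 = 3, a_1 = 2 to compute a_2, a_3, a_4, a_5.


Substitute y = sum_n a_n x^n.
y''(x) has coefficient (n+2)(n+1) a_{n+2} at x^n;
5 y'(x) has coefficient 5 (n+1) a_{n+1} at x^n;
-3 y(x) has coefficient -3 a_n at x^n.
Matching x^n: (n+2)(n+1) a_{n+2} + 5 (n+1) a_{n+1} - 3 a_n = 0.
Thus a_{n+2} = [-5 (n+1) a_{n+1} + 3 a_n] / ((n+1)(n+2)).

Check with a_0 = 3, a_1 = 2 (apply the recurrence for n = 0, 1, 2, 3): a_0 = 3, a_1 = 2, a_2 = -1/2, a_3 = 11/6, a_4 = -29/12, a_5 = 323/120.

a_(n+2) = [-5 (n+1) a_(n+1) + 3 a_n] / ((n+1)(n+2)); check: a_0 = 3, a_1 = 2, a_2 = -1/2, a_3 = 11/6, a_4 = -29/12, a_5 = 323/120


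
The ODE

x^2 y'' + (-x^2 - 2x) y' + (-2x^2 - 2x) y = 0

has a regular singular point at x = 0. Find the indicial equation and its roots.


Divide by x^2 to reach normal form y'' + P_1(x) y' + P_2(x) y = 0 with P_1(x) = -1 - 2/x and P_2(x) = -2 - 2/x.
x = 0 is a singular point because the y'-coefficient -1 - 2/x has a pole at x = 0 and the y-coefficient -2 - 2/x has a pole at x = 0.
It is a regular singular point because x P_1(x) = p(x) = -x - 2 and x^2 P_2(x) = q(x) = -2x^2 - 2x are polynomials, hence analytic at x = 0.
p(0) = -2,  q(0) = 0.
Indicial equation: r(r-1) + p(0) r + q(0) = 0, i.e. r^2 + (p(0) - 1) r + q(0) = 0, i.e. r^2 - 3 r = 0.
Discriminant: (-3)^2 - 4(0) = 9, so r = (3 ± 3)/2.
Solving: r_1 = 3, r_2 = 0.

indicial: r^2 - 3 r = 0; roots r_1 = 3, r_2 = 0


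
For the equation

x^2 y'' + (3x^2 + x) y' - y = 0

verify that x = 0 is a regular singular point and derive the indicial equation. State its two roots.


Divide by x^2 to reach normal form y'' + P_1(x) y' + P_2(x) y = 0 with P_1(x) = 3 + 1/x and P_2(x) = -1/x^2.
x = 0 is a singular point because the y'-coefficient 3 + 1/x has a pole at x = 0 and the y-coefficient -1/x^2 has a pole at x = 0.
It is a regular singular point because x P_1(x) = p(x) = 3x + 1 and x^2 P_2(x) = q(x) = -1 are polynomials, hence analytic at x = 0.
p(0) = 1,  q(0) = -1.
Indicial equation: r(r-1) + p(0) r + q(0) = 0, i.e. r^2 + (p(0) - 1) r + q(0) = 0, i.e. r^2 - 1 = 0.
Discriminant: (0)^2 - 4(-1) = 4, so r = (0 ± 2)/2.
Solving: r_1 = 1, r_2 = -1.

indicial: r^2 - 1 = 0; roots r_1 = 1, r_2 = -1


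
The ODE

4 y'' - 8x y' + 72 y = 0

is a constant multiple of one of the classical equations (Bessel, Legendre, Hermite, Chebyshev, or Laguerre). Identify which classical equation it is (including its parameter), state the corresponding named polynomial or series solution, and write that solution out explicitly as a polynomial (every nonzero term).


All three coefficients share the factor 4; dividing through by 4 gives  y'' - 2x y' + 18 y = 0.
This matches the Hermite equation y'' - 2x y' + 2n y = 0 with 2n = 18, so n = 9; the polynomial solution is H_9(x).
With y = sum_k a_k x^k, matching x^k gives (k+2)(k+1) a_{k+2} = 2(k - n) a_k = 2(k - 9) a_k. The right side vanishes at k = 9, so the series with the parity of 9 terminates at degree 9.
Standard normalization: leading coefficient of H_n is 2^n, so a_9 = 2^9 = 512. Work downward with a_k = (k+1)(k+2) a_{k+2} / (2(k - n)):
  a_7 = (8)(9)(512) / (2(7 - 9)) = 36864/(-4) = -9216
  a_5 = (6)(7)(-9216) / (2(5 - 9)) = -387072/(-8) = 48384
  a_3 = (4)(5)(48384) / (2(3 - 9)) = 967680/(-12) = -80640
  a_1 = (2)(3)(-80640) / (2(1 - 9)) = -483840/(-16) = 30240
Hence H_9(x) = 512 x^9 - 9216 x^7 + 48384 x^5 - 80640 x^3 + 30240 x.

H_9(x); series = 512 x^9 - 9216 x^7 + 48384 x^5 - 80640 x^3 + 30240 x


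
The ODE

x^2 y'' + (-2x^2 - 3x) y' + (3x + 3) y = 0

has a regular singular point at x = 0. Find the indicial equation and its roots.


Divide by x^2 to reach normal form y'' + P_1(x) y' + P_2(x) y = 0 with P_1(x) = -2 - 3/x and P_2(x) = 3/x + 3/x^2.
x = 0 is a singular point because the y'-coefficient -2 - 3/x has a pole at x = 0 and the y-coefficient 3/x + 3/x^2 has a pole at x = 0.
It is a regular singular point because x P_1(x) = p(x) = -2x - 3 and x^2 P_2(x) = q(x) = 3x + 3 are polynomials, hence analytic at x = 0.
p(0) = -3,  q(0) = 3.
Indicial equation: r(r-1) + p(0) r + q(0) = 0, i.e. r^2 + (p(0) - 1) r + q(0) = 0, i.e. r^2 - 4 r + 3 = 0.
Discriminant: (-4)^2 - 4(3) = 4, so r = (4 ± 2)/2.
Solving: r_1 = 3, r_2 = 1.

indicial: r^2 - 4 r + 3 = 0; roots r_1 = 3, r_2 = 1


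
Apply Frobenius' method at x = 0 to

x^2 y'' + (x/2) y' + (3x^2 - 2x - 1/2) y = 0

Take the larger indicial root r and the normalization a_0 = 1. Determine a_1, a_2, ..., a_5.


Write in Frobenius form y'' + (p(x)/x) y' + (q(x)/x^2) y = 0:
  p(x) = 1/2,  q(x) = 3x^2 - 2x - 1/2.
Indicial equation: r(r-1) + (1/2) r + (-1/2) = 0 -> roots r_1 = 1, r_2 = -1/2.
Take r = r_1 = 1. Let y(x) = x^r sum_{n>=0} a_n x^n with a_0 = 1.
Substitute y = x^r sum a_n x^n and match x^{r+n}. The recurrence is
  D(n) a_n - 2 a_{n-1} + 3 a_{n-2} = 0,  where D(n) = (r+n)(r+n-1) + (1/2)(r+n) + (-1/2).
  a_n = [2 a_{n-1} - 3 a_{n-2}] / D(n).
Since the indicial polynomial factors as (r - r_1)(r - r_2), D(n) = (r_1 + n - r_1)(r_1 + n - r_2) = n(n + 3/2).
Evaluating step by step (a_0 = 1):
  n = 1: D(1) = 1(1 + 3/2) = 5/2; numerator = 2(1) = 2; a_1 = (2)/(5/2) = 4/5
  n = 2: D(2) = 2(2 + 3/2) = 7; numerator = 2(4/5) - 3(1) = -7/5; a_2 = (-7/5)/(7) = -1/5
  n = 3: D(3) = 3(3 + 3/2) = 27/2; numerator = 2(-1/5) - 3(4/5) = -14/5; a_3 = (-14/5)/(27/2) = -28/135
  n = 4: D(4) = 4(4 + 3/2) = 22; numerator = 2(-28/135) - 3(-1/5) = 5/27; a_4 = (5/27)/(22) = 5/594
  n = 5: D(5) = 5(5 + 3/2) = 65/2; numerator = 2(5/594) - 3(-28/135) = 949/1485; a_5 = (949/1485)/(65/2) = 146/7425

r = 1; a_0 = 1; a_1 = 4/5; a_2 = -1/5; a_3 = -28/135; a_4 = 5/594; a_5 = 146/7425


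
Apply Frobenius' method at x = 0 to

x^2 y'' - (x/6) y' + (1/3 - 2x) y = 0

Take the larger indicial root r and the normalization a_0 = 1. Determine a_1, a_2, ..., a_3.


Write in Frobenius form y'' + (p(x)/x) y' + (q(x)/x^2) y = 0:
  p(x) = -1/6,  q(x) = 1/3 - 2x.
Indicial equation: r(r-1) + (-1/6) r + (1/3) = 0 -> roots r_1 = 2/3, r_2 = 1/2.
Take r = r_1 = 2/3. Let y(x) = x^r sum_{n>=0} a_n x^n with a_0 = 1.
Substitute y = x^r sum a_n x^n and match x^{r+n}. The recurrence is
  D(n) a_n - 2 a_{n-1} = 0,  where D(n) = (r+n)(r+n-1) + (-1/6)(r+n) + (1/3).
  a_n = 2 / D(n) * a_{n-1}.
Since the indicial polynomial factors as (r - r_1)(r - r_2), D(n) = (r_1 + n - r_1)(r_1 + n - r_2) = n(n + 1/6).
Evaluating step by step (a_0 = 1):
  n = 1: D(1) = 1(1 + 1/6) = 7/6; numerator = 2(1) = 2; a_1 = (2)/(7/6) = 12/7
  n = 2: D(2) = 2(2 + 1/6) = 13/3; numerator = 2(12/7) = 24/7; a_2 = (24/7)/(13/3) = 72/91
  n = 3: D(3) = 3(3 + 1/6) = 19/2; numerator = 2(72/91) = 144/91; a_3 = (144/91)/(19/2) = 288/1729

r = 2/3; a_0 = 1; a_1 = 12/7; a_2 = 72/91; a_3 = 288/1729


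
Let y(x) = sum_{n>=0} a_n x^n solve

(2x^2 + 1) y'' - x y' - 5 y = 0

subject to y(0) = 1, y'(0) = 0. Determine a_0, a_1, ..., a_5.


Ansatz: y(x) = sum_{n>=0} a_n x^n, so y'(x) = sum_{n>=1} n a_n x^(n-1) and y''(x) = sum_{n>=2} n(n-1) a_n x^(n-2).
Substitute into P(x) y'' + Q(x) y' + R(x) y = 0 with P(x) = 2x^2 + 1, Q(x) = -x, R(x) = -5, and match powers of x.
Initial conditions: a_0 = 1, a_1 = 0.
Setting the coefficient of each power of x to zero and solving order by order (substituting the coefficients already found):
  x^0: 2 a_2 - 5 a_0 = 0  ->  2 a_2 = 5 a_0 = 5  ->  a_2 = 5/2
  x^1: 6 a_3 - 6 a_1 = 0  ->  6 a_3 = 6 a_1 = 0  ->  a_3 = 0
  x^2: 12 a_4 - 3 a_2 = 0  ->  12 a_4 = 3 a_2 = 15/2  ->  a_4 = 5/8
  x^3: 20 a_5 + 4 a_3 = 0  ->  20 a_5 = -4 a_3 = 0  ->  a_5 = 0
Truncated series: y(x) = 1 + (5/2) x^2 + (5/8) x^4 + O(x^6).

a_0 = 1; a_1 = 0; a_2 = 5/2; a_3 = 0; a_4 = 5/8; a_5 = 0


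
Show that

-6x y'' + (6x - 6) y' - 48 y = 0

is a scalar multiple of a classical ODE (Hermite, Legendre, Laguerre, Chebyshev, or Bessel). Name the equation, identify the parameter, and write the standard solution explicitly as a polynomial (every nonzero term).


All three coefficients share the factor -6; dividing through by -6 gives  x y'' + (1 - x) y' + 8 y = 0.
This matches the Laguerre equation x y'' + (1 - x) y' + n y = 0 with n = 8; the polynomial solution is L_8(x).
With y = sum_k a_k x^k, matching x^k gives (k+1)k a_{k+1} + (k+1) a_{k+1} - k a_k + n a_k = 0, i.e. (k+1)^2 a_{k+1} = (k - n) a_k = (k - 8) a_k. The right side vanishes at k = 8, so the series terminates at degree 8.
Standard normalization L_n(0) = 1 gives a_0 = 1. Work upward with a_{k+1} = (k - 8) a_k / (k+1)^2:
  a_1 = (0 - 8)(1) / 1^2 = -8/1 = -8
  a_2 = (1 - 8)(-8) / 2^2 = 56/4 = 14
  a_3 = (2 - 8)(14) / 3^2 = -84/9 = -28/3
  a_4 = (3 - 8)(-28/3) / 4^2 = (140/3)/16 = 35/12
  a_5 = (4 - 8)(35/12) / 5^2 = (-35/3)/25 = -7/15
  a_6 = (5 - 8)(-7/15) / 6^2 = (7/5)/36 = 7/180
  a_7 = (6 - 8)(7/180) / 7^2 = (-7/90)/49 = -1/630
  a_8 = (7 - 8)(-1/630) / 8^2 = (1/630)/64 = 1/40320
Hence L_8(x) = x^8/40320 - x^7/630 + 7 x^6/180 - 7 x^5/15 + 35 x^4/12 - 28 x^3/3 + 14 x^2 - 8 x + 1.

L_8(x); series = x^8/40320 - x^7/630 + 7 x^6/180 - 7 x^5/15 + 35 x^4/12 - 28 x^3/3 + 14 x^2 - 8 x + 1


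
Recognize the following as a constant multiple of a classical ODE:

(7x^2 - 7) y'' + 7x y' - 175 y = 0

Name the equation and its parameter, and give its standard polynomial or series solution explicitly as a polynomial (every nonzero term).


All three coefficients share the factor -7; dividing through by -7 gives  (1 - x^2) y'' - x y' + 25 y = 0.
This matches the Chebyshev equation (1 - x^2) y'' - x y' + n^2 y = 0 (note the -x y' term, not -2x y') with n^2 = 25, so n = 5; the polynomial solution is T_5(x).
With y = sum_k a_k x^k, matching x^k gives (k+2)(k+1) a_{k+2} = (k^2 - n^2) a_k = (k - 5)(k + 5) a_k. The right side vanishes at k = 5, so the series with the parity of 5 terminates at degree 5.
Standard normalization: leading coefficient of T_n is 2^(n-1), so a_5 = 2^4 = 16. Work downward with a_k = (k+1)(k+2) a_{k+2} / ((k - 5)(k + 5)):
  a_3 = (4)(5)(16) / ((3 - 5)(3 + 5)) = 320/(-16) = -20
  a_1 = (2)(3)(-20) / ((1 - 5)(1 + 5)) = -120/(-24) = 5
Hence T_5(x) = 16 x^5 - 20 x^3 + 5 x.

T_5(x); series = 16 x^5 - 20 x^3 + 5 x


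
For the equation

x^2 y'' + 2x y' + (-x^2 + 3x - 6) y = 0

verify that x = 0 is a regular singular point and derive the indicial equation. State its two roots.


Divide by x^2 to reach normal form y'' + P_1(x) y' + P_2(x) y = 0 with P_1(x) = 2/x and P_2(x) = -1 + 3/x - 6/x^2.
x = 0 is a singular point because the y'-coefficient 2/x has a pole at x = 0 and the y-coefficient -1 + 3/x - 6/x^2 has a pole at x = 0.
It is a regular singular point because x P_1(x) = p(x) = 2 and x^2 P_2(x) = q(x) = -x^2 + 3x - 6 are polynomials, hence analytic at x = 0.
p(0) = 2,  q(0) = -6.
Indicial equation: r(r-1) + p(0) r + q(0) = 0, i.e. r^2 + (p(0) - 1) r + q(0) = 0, i.e. r^2 + 1 r - 6 = 0.
Discriminant: (1)^2 - 4(-6) = 25, so r = (-1 ± 5)/2.
Solving: r_1 = 2, r_2 = -3.

indicial: r^2 + 1 r - 6 = 0; roots r_1 = 2, r_2 = -3


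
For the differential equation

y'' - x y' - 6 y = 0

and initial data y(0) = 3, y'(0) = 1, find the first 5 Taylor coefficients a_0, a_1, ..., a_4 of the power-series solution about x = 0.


Ansatz: y(x) = sum_{n>=0} a_n x^n, so y'(x) = sum_{n>=1} n a_n x^(n-1) and y''(x) = sum_{n>=2} n(n-1) a_n x^(n-2).
Substitute into P(x) y'' + Q(x) y' + R(x) y = 0 with P(x) = 1, Q(x) = -x, R(x) = -6, and match powers of x.
Initial conditions: a_0 = 3, a_1 = 1.
Setting the coefficient of each power of x to zero and solving order by order (substituting the coefficients already found):
  x^0: 2 a_2 - 6 a_0 = 0  ->  2 a_2 = 6 a_0 = 18  ->  a_2 = 9
  x^1: 6 a_3 - 7 a_1 = 0  ->  6 a_3 = 7 a_1 = 7  ->  a_3 = 7/6
  x^2: 12 a_4 - 8 a_2 = 0  ->  12 a_4 = 8 a_2 = 72  ->  a_4 = 6
Truncated series: y(x) = 3 + x + 9 x^2 + (7/6) x^3 + 6 x^4 + O(x^5).

a_0 = 3; a_1 = 1; a_2 = 9; a_3 = 7/6; a_4 = 6


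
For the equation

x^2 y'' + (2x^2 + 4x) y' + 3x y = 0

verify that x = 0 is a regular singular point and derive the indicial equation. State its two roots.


Divide by x^2 to reach normal form y'' + P_1(x) y' + P_2(x) y = 0 with P_1(x) = 2 + 4/x and P_2(x) = 3/x.
x = 0 is a singular point because the y'-coefficient 2 + 4/x has a pole at x = 0 and the y-coefficient 3/x has a pole at x = 0.
It is a regular singular point because x P_1(x) = p(x) = 2x + 4 and x^2 P_2(x) = q(x) = 3x are polynomials, hence analytic at x = 0.
p(0) = 4,  q(0) = 0.
Indicial equation: r(r-1) + p(0) r + q(0) = 0, i.e. r^2 + (p(0) - 1) r + q(0) = 0, i.e. r^2 + 3 r = 0.
Discriminant: (3)^2 - 4(0) = 9, so r = (-3 ± 3)/2.
Solving: r_1 = 0, r_2 = -3.

indicial: r^2 + 3 r = 0; roots r_1 = 0, r_2 = -3
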